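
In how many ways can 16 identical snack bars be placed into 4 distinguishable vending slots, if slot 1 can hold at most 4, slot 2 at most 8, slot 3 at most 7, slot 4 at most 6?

170

Without the upper bounds there are C(19,3) = 969 ways to split 16 among 4 vending slots.
Subtract solutions that violate a single cap (substitute x_i' = x_i − (cap_i+1)): x_1 ≥ 5 gives C(14,3) = 364; x_2 ≥ 9 gives C(10,3) = 120; x_3 ≥ 8 gives C(11,3) = 165; x_4 ≥ 7 gives C(12,3) = 220. Together 869.
Add back pairs where two caps are both exceeded: 10 + 20 + 35 + 0 + 1 + 4 = 70.
By inclusion–exclusion the count is 969 − 869 + 70 = 170.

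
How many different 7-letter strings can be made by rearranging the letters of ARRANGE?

The 7 letters of ARRANGE have repeats: A appearing twice and R appearing twice.
Dividing 7! = 5040 by 2!·2! = 4 for the repeated letters gives 1260.

1260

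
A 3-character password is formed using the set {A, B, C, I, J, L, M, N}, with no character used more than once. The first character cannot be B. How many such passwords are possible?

294

The first character has 8−1 = 7 choices (anything except B).
The remaining 2 characters are filled from the other 7 symbols without repetition: 7 × 6 = 42.
Total: 7 × 42 = 294.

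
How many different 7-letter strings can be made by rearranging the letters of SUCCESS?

420

SUCCESS has 7 letters with C appearing twice and S appearing 3 times.
Dividing 7! = 5040 by 3!·2! = 12 for the repeated letters gives 420.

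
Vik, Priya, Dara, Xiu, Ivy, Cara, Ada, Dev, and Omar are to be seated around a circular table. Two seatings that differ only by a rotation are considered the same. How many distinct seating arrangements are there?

40320

Fix one person's seat to break rotational symmetry; the remaining 8 people can be arranged in (8)! = 40320 ways.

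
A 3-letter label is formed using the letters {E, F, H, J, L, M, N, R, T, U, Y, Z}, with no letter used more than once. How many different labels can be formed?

This is a permutation of 3 out of 12: P(12,3) = 12!/9!.
12 × 11 × 10 = 1320.

1320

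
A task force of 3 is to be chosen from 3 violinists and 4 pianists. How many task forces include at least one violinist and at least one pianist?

30

Unrestricted: C(7,3) = 35 ways to pick any 3 of the 7.
Selections missing a whole group: no violinists → C(4,3) = 4; no pianists → C(3,3) = 1.
Both groups omitted at once is impossible, so 35 − 5 = 30.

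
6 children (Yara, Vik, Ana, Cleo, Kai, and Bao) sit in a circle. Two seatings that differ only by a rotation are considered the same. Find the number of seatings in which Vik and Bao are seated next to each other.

Glue Vik and Bao into a block (2 internal orders). Seating 5 units around a circle gives (4)! arrangements.
So 2 × (4)! = 2 × 24 = 48.

48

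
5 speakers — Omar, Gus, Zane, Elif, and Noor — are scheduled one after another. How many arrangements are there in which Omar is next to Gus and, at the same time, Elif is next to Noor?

24

Treat {Omar,Gus} as one block (2 orders) and {Elif,Noor} as another (2 orders).
That leaves 3 units to arrange: 2 × 2 × 3! = 4 × 6 = 24.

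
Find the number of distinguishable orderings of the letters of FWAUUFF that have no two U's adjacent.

Total arrangements of FWAUUFF: 7!/(3!·2!) = 420.
If the two U's are adjacent, glue them into one block, leaving 6 items to arrange: (6)!/(3!) = 120 ways.
Hence 420 − 120 = 300.

300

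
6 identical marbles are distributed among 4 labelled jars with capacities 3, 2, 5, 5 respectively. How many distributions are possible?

By stars and bars, unrestricted non-negative solutions to x_1+…+x_4 = 6 number C(6+3,3) = 84.
Subtract solutions that violate a single cap (substitute x_i' = x_i − (cap_i+1)): x_1 ≥ 4 gives C(5,3) = 10; x_2 ≥ 3 gives C(6,3) = 20; x_3 ≥ 6 gives C(3,3) = 1; x_4 ≥ 6 gives C(3,3) = 1. Together 32.
No two caps can be exceeded simultaneously, so the pair terms are all 0.
By inclusion–exclusion the count is 84 − 32 + 0 = 52.

52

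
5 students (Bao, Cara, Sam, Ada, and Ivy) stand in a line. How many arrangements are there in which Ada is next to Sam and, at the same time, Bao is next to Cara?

24

Treat {Ada,Sam} as one block (2 orders) and {Bao,Cara} as another (2 orders).
That leaves 3 units to arrange: 2 × 2 × 3! = 4 × 6 = 24.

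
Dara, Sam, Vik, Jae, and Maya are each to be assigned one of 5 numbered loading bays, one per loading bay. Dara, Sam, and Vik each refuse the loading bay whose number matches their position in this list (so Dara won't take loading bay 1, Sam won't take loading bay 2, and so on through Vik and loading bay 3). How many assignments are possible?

Let Aᵢ (for i ∈ {1, 2, 3}) be the placements that put person i in their forbidden loading bay. Any j of these fix j positions, leaving (5−j)! ways to fill the rest, and there are C(3,j) ways to pick which j.
By inclusion–exclusion, the number of valid placements is Σ_{j=0}^{3} (−1)^j C(3,j)·(5−j)!.
Computing: 120 − 72 + 18 − 2 = 64.

64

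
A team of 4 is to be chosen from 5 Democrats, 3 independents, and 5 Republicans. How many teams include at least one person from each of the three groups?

375

Total 4-person selections from all 13: C(13,4) = 715.
Selections missing a whole group: no Democrats → C(8,4) = 70; no independents → C(10,4) = 210; no Republicans → C(8,4) = 70.
Add back selections omitting two groups (i.e. drawn from a single group): C(5,4) + C(3,4) + C(5,4) = 10.
By inclusion–exclusion: 715 − 350 + 10 = 375.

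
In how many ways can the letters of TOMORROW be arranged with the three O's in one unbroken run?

Treat the 3 copies of O as a single block. The multiset to arrange is then {OOO, M, R, R, T, W}, 6 items in all.
That gives (6)!/(2!) = 360 arrangements.

360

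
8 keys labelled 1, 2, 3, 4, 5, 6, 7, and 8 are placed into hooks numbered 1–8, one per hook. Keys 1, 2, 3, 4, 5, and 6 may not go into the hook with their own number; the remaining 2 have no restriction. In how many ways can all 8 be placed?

Let Aᵢ (for 1 ≤ i ≤ 6) be the placements that put key i in its forbidden hook. Any j of these fix j positions, leaving (8−j)! ways to fill the rest, and there are C(6,j) ways to pick which j.
By inclusion–exclusion, the number of valid placements is Σ_{j=0}^{6} (−1)^j C(6,j)·(8−j)!.
Computing: 40320 − 30240 + 10800 − 2400 + 360 − 36 + 2 = 18806.

18806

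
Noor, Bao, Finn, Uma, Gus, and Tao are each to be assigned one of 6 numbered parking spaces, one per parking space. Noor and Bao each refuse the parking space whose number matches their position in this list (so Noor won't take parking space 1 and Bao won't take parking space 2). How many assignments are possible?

Let Aᵢ (for i ∈ {1, 2}) be the placements that put person i in their forbidden parking space. Any j of these fix j positions, leaving (6−j)! ways to fill the rest, and there are C(2,j) ways to pick which j.
By inclusion–exclusion, the number of valid placements is Σ_{j=0}^{2} (−1)^j C(2,j)·(6−j)!.
Computing: 720 − 240 + 24 = 504.

504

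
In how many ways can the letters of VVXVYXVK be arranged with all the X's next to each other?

Treat the 2 copies of X as a single block. The multiset to arrange is then {XX, K, V, V, V, V, Y}, 7 items in all.
That gives (7)!/(4!) = 210 arrangements.

210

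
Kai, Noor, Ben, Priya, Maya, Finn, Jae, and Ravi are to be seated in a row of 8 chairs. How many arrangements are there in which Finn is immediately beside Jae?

Treat {Finn, Jae} as a single unit. There are 7 units to order, and the pair itself can be ordered 2 ways.
That gives 2 × 7! = 2 × 5040 = 10080.

10080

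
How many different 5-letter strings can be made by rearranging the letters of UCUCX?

30

UCUCX has 5 letters with C appearing twice and U appearing twice.
So there are 5! / (2!·2!) = 30 distinguishable arrangements.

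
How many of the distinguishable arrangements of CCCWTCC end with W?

With the last slot taken by W, it remains to arrange the other 6 letters (CCCTCC).
Those 6 letters have C appearing 5 times, giving (6)!/(5!) = 6.

6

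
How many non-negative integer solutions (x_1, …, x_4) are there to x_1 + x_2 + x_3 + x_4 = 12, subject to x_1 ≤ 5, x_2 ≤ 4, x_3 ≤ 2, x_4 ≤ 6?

By stars and bars, unrestricted non-negative solutions to x_1+…+x_4 = 12 number C(12+3,3) = 455.
Subtract solutions that violate a single cap (substitute x_i' = x_i − (cap_i+1)): x_1 ≥ 6 gives C(9,3) = 84; x_2 ≥ 5 gives C(10,3) = 120; x_3 ≥ 3 gives C(12,3) = 220; x_4 ≥ 7 gives C(8,3) = 56. Together 480.
Add back pairs where two caps are both exceeded: 4 + 20 + 0 + 35 + 1 + 10 = 70.
By inclusion–exclusion the count is 455 − 480 + 70 = 45.

45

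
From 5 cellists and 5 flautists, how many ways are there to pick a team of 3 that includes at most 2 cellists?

Split by how many cellists are chosen (0 through 2).
Sum: C(5,0)·C(5,3) + C(5,1)·C(5,2) + C(5,2)·C(5,1) = 10 + 50 + 50 = 110.

110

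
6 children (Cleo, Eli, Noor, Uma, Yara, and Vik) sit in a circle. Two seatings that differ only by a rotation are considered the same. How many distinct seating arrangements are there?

Around a circle, 6 distinct people have 6!/6 = (5)! = 120 rotationally distinct seatings.

120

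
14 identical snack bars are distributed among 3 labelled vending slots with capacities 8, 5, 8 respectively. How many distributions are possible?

Without the upper bounds there are C(16,2) = 120 ways to split 14 among 3 vending slots.
Subtract solutions that violate a single cap (substitute x_i' = x_i − (cap_i+1)): x_1 ≥ 9 gives C(7,2) = 21; x_2 ≥ 6 gives C(10,2) = 45; x_3 ≥ 9 gives C(7,2) = 21. Together 87.
No two caps can be exceeded simultaneously, so the pair terms are all 0.
By inclusion–exclusion the count is 120 − 87 + 0 = 33.

33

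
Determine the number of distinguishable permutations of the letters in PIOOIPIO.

The 8 letters of PIOOIPIO have repeats: I appearing 3 times, O appearing 3 times, and P appearing twice.
Dividing 8! = 40320 by 3!·3!·2! = 72 for the repeated letters gives 560.

560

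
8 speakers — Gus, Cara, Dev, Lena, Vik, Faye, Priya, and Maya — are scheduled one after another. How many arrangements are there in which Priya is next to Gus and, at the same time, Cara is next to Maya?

2880

Treat {Priya,Gus} as one block (2 orders) and {Cara,Maya} as another (2 orders).
That leaves 6 units to arrange: 2 × 2 × 6! = 4 × 720 = 2880.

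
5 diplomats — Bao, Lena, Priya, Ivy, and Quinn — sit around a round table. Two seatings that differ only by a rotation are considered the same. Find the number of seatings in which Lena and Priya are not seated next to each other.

All circular seatings of 5 people number (4)! = 24.
Seatings with Lena beside Priya: treat them as a block with 2 internal orders, giving 2 × (3)! = 12.
Subtracting, 24 − 12 = 12.

12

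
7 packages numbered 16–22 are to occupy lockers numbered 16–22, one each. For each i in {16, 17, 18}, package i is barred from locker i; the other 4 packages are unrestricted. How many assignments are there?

Let Aᵢ (for i ∈ {16, 17, 18}) be the placements that put package i in its forbidden locker. Any j of these fix j positions, leaving (7−j)! ways to fill the rest, and there are C(3,j) ways to pick which j.
By inclusion–exclusion, the number of valid placements is Σ_{j=0}^{3} (−1)^j C(3,j)·(7−j)!.
Computing: 5040 − 2160 + 360 − 24 = 3216.

3216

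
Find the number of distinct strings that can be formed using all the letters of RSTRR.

20

The 5 letters of RSTRR have repeats: R appearing 3 times.
Dividing 5! = 120 by 3! = 6 for the repeated letters gives 20.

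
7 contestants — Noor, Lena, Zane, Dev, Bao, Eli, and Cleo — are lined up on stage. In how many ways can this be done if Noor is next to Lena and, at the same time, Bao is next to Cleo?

Treat {Noor,Lena} as one block (2 orders) and {Bao,Cleo} as another (2 orders).
That leaves 5 units to arrange: 2 × 2 × 5! = 4 × 120 = 480.

480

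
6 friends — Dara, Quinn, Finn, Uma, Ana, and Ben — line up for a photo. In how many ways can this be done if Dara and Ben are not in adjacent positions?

Of the 6! = 720 arrangements, those with Dara and Ben adjacent number 2 × 5! = 240 (treat the pair as a block with 2 internal orders).
Complementary counting: 720 − 240 = 480.

480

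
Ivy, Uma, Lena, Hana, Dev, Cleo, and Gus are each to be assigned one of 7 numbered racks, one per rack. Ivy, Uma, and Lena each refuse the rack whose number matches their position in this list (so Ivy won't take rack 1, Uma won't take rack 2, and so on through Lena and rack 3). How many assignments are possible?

3216

Let Aᵢ (for i ∈ {1, 2, 3}) be the placements that put person i in their forbidden rack. Any j of these fix j positions, leaving (7−j)! ways to fill the rest, and there are C(3,j) ways to pick which j.
By inclusion–exclusion, the number of valid placements is Σ_{j=0}^{3} (−1)^j C(3,j)·(7−j)!.
Computing: 5040 − 2160 + 360 − 24 = 3216.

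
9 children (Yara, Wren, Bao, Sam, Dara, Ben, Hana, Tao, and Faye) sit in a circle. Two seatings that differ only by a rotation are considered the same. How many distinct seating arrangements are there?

Seat Yara anywhere (absorbing the rotational symmetry), then permute the other 8: (8)! = 40320.

40320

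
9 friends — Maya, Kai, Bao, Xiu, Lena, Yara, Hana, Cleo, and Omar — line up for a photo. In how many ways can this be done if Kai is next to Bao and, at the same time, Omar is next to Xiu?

20160

Treat {Kai,Bao} as one block (2 orders) and {Omar,Xiu} as another (2 orders).
That leaves 7 units to arrange: 2 × 2 × 7! = 4 × 5040 = 20160.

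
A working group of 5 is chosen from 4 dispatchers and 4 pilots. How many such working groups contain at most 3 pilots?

Split by how many pilots are chosen (0 through 3).
Sum: C(4,0)·C(4,5) + C(4,1)·C(4,4) + C(4,2)·C(4,3) + C(4,3)·C(4,2) = 0 + 4 + 24 + 24 = 52.

52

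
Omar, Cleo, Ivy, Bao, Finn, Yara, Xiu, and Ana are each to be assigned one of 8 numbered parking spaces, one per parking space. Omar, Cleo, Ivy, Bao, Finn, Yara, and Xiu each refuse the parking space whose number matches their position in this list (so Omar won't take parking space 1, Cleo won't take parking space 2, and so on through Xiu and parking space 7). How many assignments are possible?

16687

Let Aᵢ (for 1 ≤ i ≤ 7) be the placements that put person i in their forbidden parking space. Any j of these fix j positions, leaving (8−j)! ways to fill the rest, and there are C(7,j) ways to pick which j.
By inclusion–exclusion, the number of valid placements is Σ_{j=0}^{7} (−1)^j C(7,j)·(8−j)!.
Computing: 40320 − 35280 + 15120 − 4200 + 840 − 126 + 14 − 1 = 16687.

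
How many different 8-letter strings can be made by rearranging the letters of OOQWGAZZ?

10080

Letter multiplicities in OOQWGAZZ: A×1, G×1, O×2, Q×1, W×1, Z×2.
So there are 8! / (2!·2!) = 10080 distinguishable arrangements.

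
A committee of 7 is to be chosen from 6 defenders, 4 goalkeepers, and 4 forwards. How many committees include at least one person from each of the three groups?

With no constraint there are C(14,7) = 3432 possible selections.
Selections missing a whole group: no defenders → C(8,7) = 8; no goalkeepers → C(10,7) = 120; no forwards → C(10,7) = 120.
Add back selections omitting two groups (i.e. drawn from a single group): C(6,7) + C(4,7) + C(4,7) = 0.
By inclusion–exclusion: 3432 − 248 + 0 = 3184.

3184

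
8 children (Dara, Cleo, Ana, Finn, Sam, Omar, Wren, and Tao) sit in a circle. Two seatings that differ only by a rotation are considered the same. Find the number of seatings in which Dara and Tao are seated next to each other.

Treat {Dara, Tao} as one unit (2 internal orders) and seat the resulting 7 units around the table: (6)! circular arrangements.
So 2 × (6)! = 2 × 720 = 1440.

1440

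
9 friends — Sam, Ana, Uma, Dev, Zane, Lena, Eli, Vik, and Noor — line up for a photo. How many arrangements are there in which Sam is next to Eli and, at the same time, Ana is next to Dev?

Treat {Sam,Eli} as one block (2 orders) and {Ana,Dev} as another (2 orders).
That leaves 7 units to arrange: 2 × 2 × 7! = 4 × 5040 = 20160.

20160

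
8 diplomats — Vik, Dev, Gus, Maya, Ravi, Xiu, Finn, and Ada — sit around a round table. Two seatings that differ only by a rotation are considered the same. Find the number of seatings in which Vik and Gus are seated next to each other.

1440

Glue Vik and Gus into a block (2 internal orders). Seating 7 units around a circle gives (6)! arrangements.
So 2 × (6)! = 2 × 720 = 1440.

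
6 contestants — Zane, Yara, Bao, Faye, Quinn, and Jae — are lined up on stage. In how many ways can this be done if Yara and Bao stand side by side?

240

Treat {Yara, Bao} as a single unit. There are 5 units to order, and the pair itself can be ordered 2 ways.
That gives 2 × 5! = 2 × 120 = 240.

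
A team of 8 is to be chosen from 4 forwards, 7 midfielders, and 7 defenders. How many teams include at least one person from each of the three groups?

Unrestricted: C(18,8) = 43758 ways to pick any 8 of the 18.
Selections missing a whole group: no forwards → C(14,8) = 3003; no midfielders → C(11,8) = 165; no defenders → C(11,8) = 165.
Add back selections omitting two groups (i.e. drawn from a single group): C(4,8) + C(7,8) + C(7,8) = 0.
By inclusion–exclusion: 43758 − 3333 + 0 = 40425.

40425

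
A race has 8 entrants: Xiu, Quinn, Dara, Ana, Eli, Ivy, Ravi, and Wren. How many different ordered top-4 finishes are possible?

This is an ordered selection of 4 from 8: P(8,4).
That gives 8 × 7 × 6 × 5 = 1680.

1680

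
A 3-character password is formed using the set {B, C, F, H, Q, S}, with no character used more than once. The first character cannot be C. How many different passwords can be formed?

The first character has 6−1 = 5 choices (anything except C).
The remaining 2 characters are filled from the other 5 symbols without repetition: 5 × 4 = 20.
Total: 5 × 20 = 100.

100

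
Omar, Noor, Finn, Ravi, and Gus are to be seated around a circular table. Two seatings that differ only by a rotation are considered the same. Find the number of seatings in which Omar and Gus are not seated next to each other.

12

All circular seatings of 5 people number (4)! = 24.
Seatings with Omar beside Gus: treat them as a block with 2 internal orders, giving 2 × (3)! = 12.
Subtracting, 24 − 12 = 12.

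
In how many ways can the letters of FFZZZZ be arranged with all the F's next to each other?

5

Treat the 2 copies of F as a single block. The multiset to arrange is then {FF, Z, Z, Z, Z}, 5 items in all.
That gives (5)!/(4!) = 5 arrangements.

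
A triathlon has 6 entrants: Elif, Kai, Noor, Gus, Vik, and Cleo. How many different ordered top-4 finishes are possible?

360

There are 6 choices for 1st place, 5 for 2nd, and so on down to 3 for position 4.
That gives 6 × 5 × 4 × 3 = 360.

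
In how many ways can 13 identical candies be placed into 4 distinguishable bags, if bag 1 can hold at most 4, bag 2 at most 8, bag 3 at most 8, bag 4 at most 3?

Without the upper bounds there are C(16,3) = 560 ways to split 13 among 4 bags.
Subtract solutions that violate a single cap (substitute x_i' = x_i − (cap_i+1)): x_1 ≥ 5 gives C(11,3) = 165; x_2 ≥ 9 gives C(7,3) = 35; x_3 ≥ 9 gives C(7,3) = 35; x_4 ≥ 4 gives C(12,3) = 220. Together 455.
Add back pairs where two caps are both exceeded: 0 + 0 + 35 + 0 + 1 + 1 = 37.
By inclusion–exclusion the count is 560 − 455 + 37 = 142.

142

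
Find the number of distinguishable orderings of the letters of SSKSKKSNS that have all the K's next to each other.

42

Treat the 3 copies of K as a single block. The multiset to arrange is then {KKK, N, S, S, S, S, S}, 7 items in all.
That gives (7)!/(5!) = 42 arrangements.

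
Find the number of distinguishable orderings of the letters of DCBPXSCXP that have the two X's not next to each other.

Total arrangements of DCBPXSCXP: 9!/(2!·2!·2!) = 45360.
If the two X's are adjacent, glue them into one block, leaving 8 items to arrange: (8)!/(2!·2!) = 10080 ways.
Subtracting, 45360 − 10080 = 35280 arrangements keep the X's apart.

35280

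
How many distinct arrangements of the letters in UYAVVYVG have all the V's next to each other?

Treat the 3 copies of V as a single block. The multiset to arrange is then {VVV, A, G, U, Y, Y}, 6 items in all.
That gives (6)!/(2!) = 360 arrangements.

360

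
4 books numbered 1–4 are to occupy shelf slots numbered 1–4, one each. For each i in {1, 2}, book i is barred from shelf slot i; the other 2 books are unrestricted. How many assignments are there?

Let Aᵢ (for i ∈ {1, 2}) be the placements that put book i in its forbidden shelf slot. Any j of these fix j positions, leaving (4−j)! ways to fill the rest, and there are C(2,j) ways to pick which j.
By inclusion–exclusion, the number of valid placements is Σ_{j=0}^{2} (−1)^j C(2,j)·(4−j)!.
Computing: 24 − 12 + 2 = 14.

14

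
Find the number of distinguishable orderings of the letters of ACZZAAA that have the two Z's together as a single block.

Treat the 2 copies of Z as a single block. The multiset to arrange is then {ZZ, A, A, A, A, C}, 6 items in all.
That gives (6)!/(4!) = 30 arrangements.

30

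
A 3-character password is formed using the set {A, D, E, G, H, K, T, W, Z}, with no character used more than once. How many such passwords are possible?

504

Choose and order 3 of the 9 symbols: the first character has 9 options, the next 8, then 7.
That product is 9 × 8 × 7 = 504.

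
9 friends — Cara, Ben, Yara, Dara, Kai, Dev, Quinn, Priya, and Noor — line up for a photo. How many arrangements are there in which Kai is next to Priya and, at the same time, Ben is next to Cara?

20160

Treat {Kai,Priya} as one block (2 orders) and {Ben,Cara} as another (2 orders).
That leaves 7 units to arrange: 2 × 2 × 7! = 4 × 5040 = 20160.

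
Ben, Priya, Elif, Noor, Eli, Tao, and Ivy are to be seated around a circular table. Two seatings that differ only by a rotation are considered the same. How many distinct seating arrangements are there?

Fix one person's seat to break rotational symmetry; the remaining 6 people can be arranged in (6)! = 720 ways.

720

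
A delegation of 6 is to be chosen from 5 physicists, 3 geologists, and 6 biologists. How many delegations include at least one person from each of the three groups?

2430

With no constraint there are C(14,6) = 3003 possible selections.
Subtract selections that omit an entire group: no physicists → C(9,6) = 84; no geologists → C(11,6) = 462; no biologists → C(8,6) = 28.
Add back selections omitting two groups (i.e. drawn from a single group): C(5,6) + C(3,6) + C(6,6) = 1.
By inclusion–exclusion: 3003 − 574 + 1 = 2430.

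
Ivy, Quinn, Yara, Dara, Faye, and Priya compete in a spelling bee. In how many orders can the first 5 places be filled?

720

This is an ordered selection of 5 from 6: P(6,5).
That gives 6 × 5 × 4 × 3 × 2 = 720.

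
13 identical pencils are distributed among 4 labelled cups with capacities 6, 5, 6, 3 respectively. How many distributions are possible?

By stars and bars, unrestricted non-negative solutions to x_1+…+x_4 = 13 number C(13+3,3) = 560.
Subtract solutions that violate a single cap (substitute x_i' = x_i − (cap_i+1)): x_1 ≥ 7 gives C(9,3) = 84; x_2 ≥ 6 gives C(10,3) = 120; x_3 ≥ 7 gives C(9,3) = 84; x_4 ≥ 4 gives C(12,3) = 220. Together 508.
Add back pairs where two caps are both exceeded: 1 + 0 + 10 + 1 + 20 + 10 = 42.
By inclusion–exclusion the count is 560 − 508 + 42 = 94.

94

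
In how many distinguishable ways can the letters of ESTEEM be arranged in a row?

The 6 letters of ESTEEM have repeats: E appearing 3 times.
Dividing 6! = 720 by 3! = 6 for the repeated letters gives 120.

120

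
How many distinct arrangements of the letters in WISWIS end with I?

30

With the last slot taken by I, it remains to arrange the other 5 letters (WSWIS).
Those 5 letters have S appearing twice and W appearing twice, giving (5)!/(2!·2!) = 30.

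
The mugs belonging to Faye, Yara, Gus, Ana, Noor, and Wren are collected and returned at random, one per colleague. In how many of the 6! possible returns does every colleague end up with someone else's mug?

Let Aᵢ be the assignments in which colleague i gets their own mug. We want the size of the complement of A₁∪…∪A_6.
By inclusion–exclusion this is Σ_{j=0}^{6} (−1)^j C(6,j)·(6−j)!.
Computing: 720 − 720 + 360 − 120 + 30 − 6 + 1 = 265.

265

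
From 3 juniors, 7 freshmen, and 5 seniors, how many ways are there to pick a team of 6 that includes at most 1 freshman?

420

Split by how many freshmen are chosen (0 through 1).
Sum: C(7,0)·C(8,6) + C(7,1)·C(8,5) = 28 + 392 = 420.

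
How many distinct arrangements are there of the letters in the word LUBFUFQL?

5040

LUBFUFQL has 8 letters with F appearing twice, L appearing twice, and U appearing twice.
Dividing 8! = 40320 by 2!·2!·2! = 8 for the repeated letters gives 5040.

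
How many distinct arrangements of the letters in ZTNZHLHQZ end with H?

Fix H in the last position and arrange the remaining 8 letters.
Those 8 letters have Z appearing 3 times, giving (8)!/(3!) = 6720.

6720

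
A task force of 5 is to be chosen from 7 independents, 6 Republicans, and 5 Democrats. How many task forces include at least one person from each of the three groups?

6055

With no constraint there are C(18,5) = 8568 possible selections.
Subtract selections that omit an entire group: no independents → C(11,5) = 462; no Republicans → C(12,5) = 792; no Democrats → C(13,5) = 1287.
Add back selections omitting two groups (i.e. drawn from a single group): C(7,5) + C(6,5) + C(5,5) = 28.
By inclusion–exclusion: 8568 − 2541 + 28 = 6055.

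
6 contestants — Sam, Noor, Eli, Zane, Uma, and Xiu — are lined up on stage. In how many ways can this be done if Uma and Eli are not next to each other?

480

There are 6! = 720 arrangements in all. If Uma and Eli are adjacent, merging them into one block gives 2·(5)! = 240 arrangements.
So 720 − 240 = 480 arrangements keep them apart.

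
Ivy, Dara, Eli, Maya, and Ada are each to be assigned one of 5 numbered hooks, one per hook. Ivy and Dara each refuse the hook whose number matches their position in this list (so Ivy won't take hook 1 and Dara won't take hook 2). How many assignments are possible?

78

Let Aᵢ (for i ∈ {1, 2}) be the placements that put person i in their forbidden hook. Any j of these fix j positions, leaving (5−j)! ways to fill the rest, and there are C(2,j) ways to pick which j.
By inclusion–exclusion, the number of valid placements is Σ_{j=0}^{2} (−1)^j C(2,j)·(5−j)!.
Computing: 120 − 48 + 6 = 78.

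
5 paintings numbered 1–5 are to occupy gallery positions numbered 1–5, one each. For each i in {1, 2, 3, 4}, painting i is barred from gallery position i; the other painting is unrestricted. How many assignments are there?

Let Aᵢ (for 1 ≤ i ≤ 4) be the placements that put painting i in its forbidden gallery position. Any j of these fix j positions, leaving (5−j)! ways to fill the rest, and there are C(4,j) ways to pick which j.
By inclusion–exclusion, the number of valid placements is Σ_{j=0}^{4} (−1)^j C(4,j)·(5−j)!.
Computing: 120 − 96 + 36 − 8 + 1 = 53.

53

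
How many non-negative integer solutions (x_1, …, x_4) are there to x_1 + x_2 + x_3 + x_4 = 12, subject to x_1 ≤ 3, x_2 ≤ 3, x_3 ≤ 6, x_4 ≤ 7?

79

Without the upper bounds there are C(15,3) = 455 ways to split 12 among 4 variables.
Subtract solutions that violate a single cap (substitute x_i' = x_i − (cap_i+1)): x_1 ≥ 4 gives C(11,3) = 165; x_2 ≥ 4 gives C(11,3) = 165; x_3 ≥ 7 gives C(8,3) = 56; x_4 ≥ 8 gives C(7,3) = 35. Together 421.
Add back pairs where two caps are both exceeded: 35 + 4 + 1 + 4 + 1 + 0 = 45.
By inclusion–exclusion the count is 455 − 421 + 45 = 79.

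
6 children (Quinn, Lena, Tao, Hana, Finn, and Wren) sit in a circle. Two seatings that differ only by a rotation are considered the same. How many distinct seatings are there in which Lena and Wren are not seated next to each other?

All circular seatings of 6 people number (5)! = 120.
Those with Lena next to Wren: fuse the pair into one unit and seat 5 units around a circle — 2·(4)! = 48.
Subtracting, 120 − 48 = 72.

72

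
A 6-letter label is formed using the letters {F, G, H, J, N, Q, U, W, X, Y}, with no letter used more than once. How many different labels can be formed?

This is a permutation of 6 out of 10: P(10,6) = 10!/4!.
That product is 10 × 9 × 8 × 7 × 6 × 5 = 151200.

151200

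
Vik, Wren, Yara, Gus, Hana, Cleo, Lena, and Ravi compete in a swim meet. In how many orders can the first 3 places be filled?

336

This is an ordered selection of 3 from 8: P(8,3).
That gives 8 × 7 × 6 = 336.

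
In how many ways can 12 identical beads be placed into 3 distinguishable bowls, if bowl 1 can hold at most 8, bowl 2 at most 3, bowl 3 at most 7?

Without the upper bounds there are C(14,2) = 91 ways to split 12 among 3 bowls.
Subtract solutions that violate a single cap (substitute x_i' = x_i − (cap_i+1)): x_1 ≥ 9 gives C(5,2) = 10; x_2 ≥ 4 gives C(10,2) = 45; x_3 ≥ 8 gives C(6,2) = 15. Together 70.
Add back pairs where two caps are both exceeded: 0 + 0 + 1 = 1.
By inclusion–exclusion the count is 91 − 70 + 1 = 22.

22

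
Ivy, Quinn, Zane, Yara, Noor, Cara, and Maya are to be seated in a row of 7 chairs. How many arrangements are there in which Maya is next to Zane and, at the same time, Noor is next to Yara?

480

Treat {Maya,Zane} as one block (2 orders) and {Noor,Yara} as another (2 orders).
That leaves 5 units to arrange: 2 × 2 × 5! = 4 × 120 = 480.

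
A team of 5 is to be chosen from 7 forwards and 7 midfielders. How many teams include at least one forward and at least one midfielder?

1960

With no constraint there are C(14,5) = 2002 possible selections.
Subtract selections that omit an entire group: no forwards → C(7,5) = 21; no midfielders → C(7,5) = 21.
Both groups omitted at once is impossible, so 2002 − 42 = 1960.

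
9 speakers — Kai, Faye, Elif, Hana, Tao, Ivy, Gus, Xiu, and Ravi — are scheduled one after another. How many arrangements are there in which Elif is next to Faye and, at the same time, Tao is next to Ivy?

Treat {Elif,Faye} as one block (2 orders) and {Tao,Ivy} as another (2 orders).
That leaves 7 units to arrange: 2 × 2 × 7! = 4 × 5040 = 20160.

20160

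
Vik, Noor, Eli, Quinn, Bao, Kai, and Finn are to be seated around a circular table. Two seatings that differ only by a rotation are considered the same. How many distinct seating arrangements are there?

Fix one person's seat to break rotational symmetry; the remaining 6 people can be arranged in (6)! = 720 ways.

720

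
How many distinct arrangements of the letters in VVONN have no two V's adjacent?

18

There are 5!/(2!·2!) = 30 arrangements of VVONN in total.
If the two V's are adjacent, glue them into one block, leaving 4 items to arrange: (4)!/(2!) = 12 ways.
Hence 30 − 12 = 18.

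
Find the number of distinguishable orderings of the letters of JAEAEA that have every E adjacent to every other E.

Treat the 2 copies of E as a single block. The multiset to arrange is then {EE, A, A, A, J}, 5 items in all.
That gives (5)!/(3!) = 20 arrangements.

20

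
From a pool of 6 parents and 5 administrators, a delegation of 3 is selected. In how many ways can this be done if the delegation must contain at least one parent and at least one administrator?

135

With no constraint there are C(11,3) = 165 possible selections.
Subtract selections that omit an entire group: no parents → C(5,3) = 10; no administrators → C(6,3) = 20.
Both groups omitted at once is impossible, so 165 − 30 = 135.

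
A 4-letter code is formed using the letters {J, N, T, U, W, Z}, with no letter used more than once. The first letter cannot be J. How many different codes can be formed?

300

The first letter has 6−1 = 5 choices (anything except J).
The remaining 3 letters are filled from the other 5 symbols without repetition: 5 × 4 × 3 = 60.
Total: 5 × 60 = 300.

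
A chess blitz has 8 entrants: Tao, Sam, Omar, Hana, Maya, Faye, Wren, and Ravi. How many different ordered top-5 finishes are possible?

There are 8 choices for 1st place, 7 for 2nd, and so on down to 4 for position 5.
That gives 8 × 7 × 6 × 5 × 4 = 6720.

6720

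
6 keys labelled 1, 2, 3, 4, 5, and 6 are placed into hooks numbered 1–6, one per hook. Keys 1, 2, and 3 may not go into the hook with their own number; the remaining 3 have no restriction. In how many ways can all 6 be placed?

426

Let Aᵢ (for i ∈ {1, 2, 3}) be the placements that put key i in its forbidden hook. Any j of these fix j positions, leaving (6−j)! ways to fill the rest, and there are C(3,j) ways to pick which j.
By inclusion–exclusion, the number of valid placements is Σ_{j=0}^{3} (−1)^j C(3,j)·(6−j)!.
Computing: 720 − 360 + 72 − 6 = 426.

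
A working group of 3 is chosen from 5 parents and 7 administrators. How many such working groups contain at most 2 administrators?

Split by how many administrators are chosen (0 through 2).
Sum: C(7,0)·C(5,3) + C(7,1)·C(5,2) + C(7,2)·C(5,1) = 10 + 70 + 105 = 185.

185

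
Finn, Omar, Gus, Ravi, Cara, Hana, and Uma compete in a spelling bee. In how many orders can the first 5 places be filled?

2520

There are 7 choices for 1st place, 6 for 2nd, and so on down to 3 for position 5.
That gives 7 × 6 × 5 × 4 × 3 = 2520.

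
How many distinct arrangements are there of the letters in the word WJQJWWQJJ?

The 9 letters of WJQJWWQJJ have repeats: J appearing 4 times, Q appearing twice, and W appearing 3 times.
The number of distinct arrangements is 9!/(4!·3!·2!) = 362880/288 = 1260.

1260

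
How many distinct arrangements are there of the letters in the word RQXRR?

The 5 letters of RQXRR have repeats: R appearing 3 times.
Dividing 5! = 120 by 3! = 6 for the repeated letters gives 20.

20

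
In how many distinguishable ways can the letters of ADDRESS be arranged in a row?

1260

The 7 letters of ADDRESS have repeats: D appearing twice and S appearing twice.
The number of distinct arrangements is 7!/(2!·2!) = 5040/4 = 1260.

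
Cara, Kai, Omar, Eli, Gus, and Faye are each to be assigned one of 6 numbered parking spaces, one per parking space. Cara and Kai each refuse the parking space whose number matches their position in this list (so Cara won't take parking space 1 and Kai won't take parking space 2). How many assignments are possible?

504

Let Aᵢ (for i ∈ {1, 2}) be the placements that put person i in their forbidden parking space. Any j of these fix j positions, leaving (6−j)! ways to fill the rest, and there are C(2,j) ways to pick which j.
By inclusion–exclusion, the number of valid placements is Σ_{j=0}^{2} (−1)^j C(2,j)·(6−j)!.
Computing: 720 − 240 + 24 = 504.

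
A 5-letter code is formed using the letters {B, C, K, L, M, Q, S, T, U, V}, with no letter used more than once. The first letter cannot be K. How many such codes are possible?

27216

The first letter has 10−1 = 9 choices (anything except K).
The remaining 4 letters are filled from the other 9 symbols without repetition: 9 × 8 × 7 × 6 = 3024.
Total: 9 × 3024 = 27216.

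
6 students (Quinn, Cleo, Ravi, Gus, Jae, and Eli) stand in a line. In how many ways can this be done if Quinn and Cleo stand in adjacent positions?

Place the 4 others and the Quinn-Cleo pair as 5 objects in a line; the pair has 2 internal arrangements.
That gives 2 × 5! = 2 × 120 = 240.

240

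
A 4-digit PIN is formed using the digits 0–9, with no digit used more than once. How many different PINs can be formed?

5040

This is a permutation of 4 out of 10: P(10,4) = 10!/6!.
10 × 9 × 8 × 7 = 5040.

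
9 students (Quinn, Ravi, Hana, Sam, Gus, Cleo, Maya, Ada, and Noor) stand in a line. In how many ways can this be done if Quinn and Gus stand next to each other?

80640

Place the 7 others and the Quinn-Gus pair as 8 objects in a line; the pair has 2 internal arrangements.
So the count is 2·(8)! = 80640.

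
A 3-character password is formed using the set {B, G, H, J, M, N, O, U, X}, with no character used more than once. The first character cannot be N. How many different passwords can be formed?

The first character has 9−1 = 8 choices (anything except N).
The remaining 2 characters are filled from the other 8 symbols without repetition: 8 × 7 = 56.
Total: 8 × 56 = 448.

448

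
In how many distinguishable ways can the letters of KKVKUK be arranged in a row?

30

The 6 letters of KKVKUK have repeats: K appearing 4 times.
Dividing 6! = 720 by 4! = 24 for the repeated letters gives 30.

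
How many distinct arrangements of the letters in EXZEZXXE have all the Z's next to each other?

Treat the 2 copies of Z as a single block. The multiset to arrange is then {ZZ, E, E, E, X, X, X}, 7 items in all.
That gives (7)!/(3!·3!) = 140 arrangements.

140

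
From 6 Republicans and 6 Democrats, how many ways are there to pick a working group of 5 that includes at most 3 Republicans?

696

Split by how many Republicans are chosen (0 through 3).
Sum: C(6,0)·C(6,5) + C(6,1)·C(6,4) + C(6,2)·C(6,3) + C(6,3)·C(6,2) = 6 + 90 + 300 + 300 = 696.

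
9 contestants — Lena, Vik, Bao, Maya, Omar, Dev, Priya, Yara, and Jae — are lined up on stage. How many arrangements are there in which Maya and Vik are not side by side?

282240

There are 9! = 362880 arrangements in all. If Maya and Vik are adjacent, merging them into one block gives 2·(8)! = 80640 arrangements.
Complementary counting: 362880 − 80640 = 282240.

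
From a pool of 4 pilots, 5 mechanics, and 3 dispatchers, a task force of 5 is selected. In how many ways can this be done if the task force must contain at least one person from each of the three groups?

590

Total 5-person selections from all 12: C(12,5) = 792.
Selections missing a whole group: no pilots → C(8,5) = 56; no mechanics → C(7,5) = 21; no dispatchers → C(9,5) = 126.
Add back selections omitting two groups (i.e. drawn from a single group): C(4,5) + C(5,5) + C(3,5) = 1.
By inclusion–exclusion: 792 − 203 + 1 = 590.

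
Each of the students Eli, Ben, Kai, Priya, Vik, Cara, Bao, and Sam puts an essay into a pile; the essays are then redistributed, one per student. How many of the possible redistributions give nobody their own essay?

Count assignments avoiding every fixed point. For any j of the 8 students fixed to their own essay, the other 8−j can be arranged in (8−j)! ways.
By inclusion–exclusion this is Σ_{j=0}^{8} (−1)^j C(8,j)·(8−j)!.
Computing: 40320 − 40320 + 20160 − 6720 + 1680 − 336 + 56 − 8 + 1 = 14833.

14833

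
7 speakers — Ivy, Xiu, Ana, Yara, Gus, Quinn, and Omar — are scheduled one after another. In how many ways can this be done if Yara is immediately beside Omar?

Glue Yara and Omar into one block (2 internal orders), leaving 6 units to arrange in a row.
That gives 2 × 6! = 2 × 720 = 1440.

1440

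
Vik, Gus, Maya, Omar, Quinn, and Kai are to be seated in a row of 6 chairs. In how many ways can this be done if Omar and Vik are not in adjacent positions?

480

There are 6! = 720 arrangements in all. If Omar and Vik are adjacent, merging them into one block gives 2·(5)! = 240 arrangements.
So 720 − 240 = 480 arrangements keep them apart.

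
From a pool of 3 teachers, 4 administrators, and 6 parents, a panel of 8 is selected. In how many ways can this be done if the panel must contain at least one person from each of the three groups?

Unrestricted: C(13,8) = 1287 ways to pick any 8 of the 13.
Selections missing a whole group: no teachers → C(10,8) = 45; no administrators → C(9,8) = 9; no parents → C(7,8) = 0.
Add back selections omitting two groups (i.e. drawn from a single group): C(3,8) + C(4,8) + C(6,8) = 0.
By inclusion–exclusion: 1287 − 54 + 0 = 1233.

1233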